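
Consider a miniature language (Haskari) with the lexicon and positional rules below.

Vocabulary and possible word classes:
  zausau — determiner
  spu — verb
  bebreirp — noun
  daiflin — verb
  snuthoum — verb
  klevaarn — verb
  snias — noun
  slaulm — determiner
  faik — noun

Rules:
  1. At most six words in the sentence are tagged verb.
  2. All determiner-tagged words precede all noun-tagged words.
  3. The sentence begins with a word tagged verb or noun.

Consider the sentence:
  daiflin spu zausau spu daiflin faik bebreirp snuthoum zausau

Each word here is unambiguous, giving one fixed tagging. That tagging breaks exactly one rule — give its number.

2

Fixed tagging: verb verb determiner verb verb noun noun verb determiner.
Checking each rule: R1 pass, R2 fail, R3 pass.
Only rule 2 fails.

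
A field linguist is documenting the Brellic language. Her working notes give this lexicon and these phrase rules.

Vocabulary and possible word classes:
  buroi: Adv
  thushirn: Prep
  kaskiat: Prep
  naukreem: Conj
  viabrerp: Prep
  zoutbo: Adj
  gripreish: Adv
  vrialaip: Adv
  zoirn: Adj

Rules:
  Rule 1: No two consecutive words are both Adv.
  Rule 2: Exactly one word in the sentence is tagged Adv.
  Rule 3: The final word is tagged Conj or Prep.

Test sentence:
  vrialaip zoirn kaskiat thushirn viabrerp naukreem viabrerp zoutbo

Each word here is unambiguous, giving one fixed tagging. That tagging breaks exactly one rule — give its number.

Fixed tagging: Adv Adj Prep Prep Prep Conj Prep Adj.
Rule check: R1 pass, R2 pass, R3 fail.
Only rule 3 fails.

3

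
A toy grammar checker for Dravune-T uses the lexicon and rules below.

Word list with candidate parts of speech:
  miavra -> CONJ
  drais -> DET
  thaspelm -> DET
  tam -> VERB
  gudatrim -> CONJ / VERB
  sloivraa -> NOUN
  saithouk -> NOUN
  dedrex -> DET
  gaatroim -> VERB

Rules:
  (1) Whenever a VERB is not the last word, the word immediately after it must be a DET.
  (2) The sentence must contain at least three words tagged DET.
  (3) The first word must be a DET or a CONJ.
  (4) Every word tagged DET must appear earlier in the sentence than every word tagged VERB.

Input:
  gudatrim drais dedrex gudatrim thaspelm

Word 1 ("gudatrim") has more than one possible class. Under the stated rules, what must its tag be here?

Candidates per position — 1:gudatrim {CONJ,VERB}; 2:drais {DET}; 3:dedrex {DET}; 4:gudatrim {CONJ,VERB}; 5:thaspelm {DET}.
Position 1: VERB is ruled out by rule 3; that leaves CONJ.
Position 4: VERB is ruled out by rule 4; that leaves CONJ.
That leaves exactly one tagging: CONJ DET DET CONJ DET.
Checking: rule 1 ok; rule 2 ok; rule 3 ok; rule 4 ok.

CONJ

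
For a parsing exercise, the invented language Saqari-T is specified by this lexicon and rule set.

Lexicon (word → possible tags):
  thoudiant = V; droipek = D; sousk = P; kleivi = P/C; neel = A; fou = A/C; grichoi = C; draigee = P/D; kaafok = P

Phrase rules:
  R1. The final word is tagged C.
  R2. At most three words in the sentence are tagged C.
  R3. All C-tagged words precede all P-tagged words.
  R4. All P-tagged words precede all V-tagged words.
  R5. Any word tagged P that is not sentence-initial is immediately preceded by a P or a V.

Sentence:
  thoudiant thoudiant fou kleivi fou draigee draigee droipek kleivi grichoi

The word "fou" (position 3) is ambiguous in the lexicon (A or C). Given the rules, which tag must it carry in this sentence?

Candidates per position — 1:thoudiant {V}; 2:thoudiant {V}; 3:fou {A,C}; 4:kleivi {P,C}; 5:fou {A,C}; 6:draigee {P,D}; 7:draigee {P,D}; 8:droipek {D}; 9:kleivi {P,C}; 10:grichoi {C}.
At position 4, choosing P makes rule 3 impossible to satisfy; hence C.
At position 6, choosing P makes rule 3 impossible to satisfy; hence D.
At position 7, choosing P makes rule 3 impossible to satisfy; hence D.
At position 9, choosing P makes rule 3 impossible to satisfy; hence C.
At position 3, choosing C makes rule 2 impossible to satisfy; hence A.
At position 5, choosing C makes rule 2 impossible to satisfy; hence A.
The only consistent sequence is: V V A C A D D D C C.
Check: rule 1 holds; rule 2 holds; rule 3 holds; rule 4 holds; rule 5 holds.

A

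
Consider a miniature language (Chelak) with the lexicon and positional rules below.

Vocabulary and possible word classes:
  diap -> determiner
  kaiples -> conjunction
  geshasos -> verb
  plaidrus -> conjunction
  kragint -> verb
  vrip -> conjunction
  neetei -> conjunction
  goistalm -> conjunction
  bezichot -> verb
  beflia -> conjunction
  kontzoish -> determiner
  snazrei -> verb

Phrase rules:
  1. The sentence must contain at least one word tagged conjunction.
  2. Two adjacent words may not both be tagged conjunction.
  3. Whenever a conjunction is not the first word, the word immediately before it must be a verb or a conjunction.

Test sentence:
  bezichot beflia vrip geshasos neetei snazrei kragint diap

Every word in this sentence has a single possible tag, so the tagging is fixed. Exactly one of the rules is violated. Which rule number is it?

2

Fixed tagging: verb conjunction conjunction verb conjunction verb verb determiner.
Checking each rule: R1 holds, R2 violated, R3 holds.
Only rule 2 fails.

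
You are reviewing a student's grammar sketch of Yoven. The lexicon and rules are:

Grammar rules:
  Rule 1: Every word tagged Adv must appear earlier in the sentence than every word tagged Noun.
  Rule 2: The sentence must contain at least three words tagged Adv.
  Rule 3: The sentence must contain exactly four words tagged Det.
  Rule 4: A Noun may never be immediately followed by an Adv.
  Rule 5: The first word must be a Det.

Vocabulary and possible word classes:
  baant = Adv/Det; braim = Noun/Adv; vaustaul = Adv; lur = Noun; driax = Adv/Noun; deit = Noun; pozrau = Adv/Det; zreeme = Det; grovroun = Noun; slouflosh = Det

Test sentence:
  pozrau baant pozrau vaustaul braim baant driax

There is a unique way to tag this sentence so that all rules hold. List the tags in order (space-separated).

Det Det Det Adv Adv Det Adv

Candidates per position — 1:pozrau {Adv,Det}; 2:baant {Adv,Det}; 3:pozrau {Adv,Det}; 4:vaustaul {Adv}; 5:braim {Noun,Adv}; 6:baant {Adv,Det}; 7:driax {Adv,Noun}.
Word 1 cannot be Adv — rule 3 would then fail for every completion. It is Det.
Word 2 cannot be Adv — rule 3 would then fail for every completion. It is Det.
Word 3 cannot be Adv — rule 3 would then fail for every completion. It is Det.
Word 6 cannot be Adv — rule 3 would then fail for every completion. It is Det.
Word 7 cannot be Noun — rule 2 would then fail for every completion. It is Adv.
Word 5 cannot be Noun — rule 1 would then fail for every completion. It is Adv.
The unique satisfying tagging is: Det Det Det Adv Adv Det Adv.
Verifying each rule — rule 1 satisfied; rule 2 satisfied; rule 3 satisfied; rule 4 satisfied; rule 5 satisfied.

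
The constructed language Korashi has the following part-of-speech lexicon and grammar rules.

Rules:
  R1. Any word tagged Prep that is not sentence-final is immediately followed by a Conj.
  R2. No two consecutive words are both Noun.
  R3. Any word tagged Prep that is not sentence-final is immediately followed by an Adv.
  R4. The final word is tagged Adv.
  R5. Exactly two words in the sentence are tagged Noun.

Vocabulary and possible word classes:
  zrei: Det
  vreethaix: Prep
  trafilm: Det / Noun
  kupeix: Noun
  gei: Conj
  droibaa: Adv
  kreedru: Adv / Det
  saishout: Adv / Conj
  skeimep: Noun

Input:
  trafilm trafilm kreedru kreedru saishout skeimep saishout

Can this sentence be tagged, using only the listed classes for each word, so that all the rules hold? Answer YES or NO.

Candidates per position — 1:trafilm {Det,Noun}; 2:trafilm {Det,Noun}; 3:kreedru {Adv,Det}; 4:kreedru {Adv,Det}; 5:saishout {Adv,Conj}; 6:skeimep {Noun}; 7:saishout {Adv,Conj}.
One satisfying assignment: Det Noun Det Det Adv Noun Adv.
Verifying each rule — rule 1 holds; rule 2 holds; rule 3 holds; rule 4 holds; rule 5 holds.

YES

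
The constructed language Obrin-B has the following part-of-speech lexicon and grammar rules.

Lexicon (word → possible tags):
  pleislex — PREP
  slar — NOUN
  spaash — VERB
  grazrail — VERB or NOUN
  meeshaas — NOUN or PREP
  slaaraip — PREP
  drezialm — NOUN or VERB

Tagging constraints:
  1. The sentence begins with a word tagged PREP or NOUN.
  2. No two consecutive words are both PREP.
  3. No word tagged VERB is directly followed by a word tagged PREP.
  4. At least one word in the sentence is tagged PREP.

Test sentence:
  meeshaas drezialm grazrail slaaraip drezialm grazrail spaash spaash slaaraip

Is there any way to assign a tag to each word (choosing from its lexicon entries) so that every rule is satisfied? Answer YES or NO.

Candidates per position — 1:meeshaas {NOUN,PREP}; 2:drezialm {NOUN,VERB}; 3:grazrail {VERB,NOUN}; 4:slaaraip {PREP}; 5:drezialm {NOUN,VERB}; 6:grazrail {VERB,NOUN}; 7:spaash {VERB}; 8:spaash {VERB}; 9:slaaraip {PREP}.
Rule 3 cannot be satisfied by any choice of tags from the lexicon.
So there is no consistent tagging.

NO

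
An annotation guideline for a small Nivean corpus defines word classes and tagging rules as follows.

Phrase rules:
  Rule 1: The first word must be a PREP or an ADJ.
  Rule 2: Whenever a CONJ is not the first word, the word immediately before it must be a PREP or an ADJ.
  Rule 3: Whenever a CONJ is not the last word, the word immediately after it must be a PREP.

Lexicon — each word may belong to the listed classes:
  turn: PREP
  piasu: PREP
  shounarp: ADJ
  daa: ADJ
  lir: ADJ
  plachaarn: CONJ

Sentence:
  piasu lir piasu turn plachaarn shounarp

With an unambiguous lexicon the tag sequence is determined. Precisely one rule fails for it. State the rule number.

Fixed tagging: PREP ADJ PREP PREP CONJ ADJ.
Checking each rule: R1 ✓, R2 ✓, R3 ✗.
Only rule 3 fails.

3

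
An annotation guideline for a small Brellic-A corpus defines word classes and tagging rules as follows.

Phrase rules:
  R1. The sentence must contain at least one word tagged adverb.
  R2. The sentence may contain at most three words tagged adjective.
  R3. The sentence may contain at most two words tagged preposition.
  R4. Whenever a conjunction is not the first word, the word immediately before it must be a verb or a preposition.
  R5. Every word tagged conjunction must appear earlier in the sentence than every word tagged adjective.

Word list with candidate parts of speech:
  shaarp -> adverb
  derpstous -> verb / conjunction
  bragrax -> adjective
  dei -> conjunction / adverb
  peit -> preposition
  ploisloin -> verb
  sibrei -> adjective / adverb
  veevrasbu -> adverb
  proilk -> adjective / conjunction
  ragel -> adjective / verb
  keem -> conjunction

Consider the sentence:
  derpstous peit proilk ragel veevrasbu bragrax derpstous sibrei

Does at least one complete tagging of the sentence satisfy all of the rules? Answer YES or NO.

YES

Candidates per position — 1:derpstous {verb,conjunction}; 2:peit {preposition}; 3:proilk {adjective,conjunction}; 4:ragel {adjective,verb}; 5:veevrasbu {adverb}; 6:bragrax {adjective}; 7:derpstous {verb,conjunction}; 8:sibrei {adjective,adverb}.
One satisfying assignment: conjunction preposition conjunction verb adverb adjective verb adjective.
Check: rule 1 satisfied; rule 2 satisfied; rule 3 satisfied; rule 4 satisfied; rule 5 satisfied.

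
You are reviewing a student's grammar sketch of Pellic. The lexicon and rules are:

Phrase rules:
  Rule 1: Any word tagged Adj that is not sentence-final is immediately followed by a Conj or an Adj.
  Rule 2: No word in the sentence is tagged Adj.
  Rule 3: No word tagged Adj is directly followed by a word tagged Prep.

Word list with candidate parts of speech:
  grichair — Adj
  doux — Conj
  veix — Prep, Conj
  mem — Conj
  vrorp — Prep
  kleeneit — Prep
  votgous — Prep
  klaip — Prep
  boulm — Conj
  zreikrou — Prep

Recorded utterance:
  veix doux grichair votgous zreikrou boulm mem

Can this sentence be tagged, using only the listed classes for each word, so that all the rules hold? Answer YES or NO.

Candidates per position — 1:veix {Prep,Conj}; 2:doux {Conj}; 3:grichair {Adj}; 4:votgous {Prep}; 5:zreikrou {Prep}; 6:boulm {Conj}; 7:mem {Conj}.
Rule 1 cannot be satisfied by any choice of tags from the lexicon.
So there is no consistent tagging.

NO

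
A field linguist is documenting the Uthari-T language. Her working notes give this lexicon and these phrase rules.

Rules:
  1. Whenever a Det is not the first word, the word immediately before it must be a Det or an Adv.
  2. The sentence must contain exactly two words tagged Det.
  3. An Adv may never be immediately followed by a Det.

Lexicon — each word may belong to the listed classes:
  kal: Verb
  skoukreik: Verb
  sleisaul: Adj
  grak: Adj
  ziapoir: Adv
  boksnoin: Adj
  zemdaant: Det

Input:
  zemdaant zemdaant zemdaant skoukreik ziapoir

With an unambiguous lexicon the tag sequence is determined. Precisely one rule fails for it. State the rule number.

2

Fixed tagging: Det Det Det Verb Adv.
Applying the rules: R1 ok, R2 fails, R3 ok.
Only rule 2 fails.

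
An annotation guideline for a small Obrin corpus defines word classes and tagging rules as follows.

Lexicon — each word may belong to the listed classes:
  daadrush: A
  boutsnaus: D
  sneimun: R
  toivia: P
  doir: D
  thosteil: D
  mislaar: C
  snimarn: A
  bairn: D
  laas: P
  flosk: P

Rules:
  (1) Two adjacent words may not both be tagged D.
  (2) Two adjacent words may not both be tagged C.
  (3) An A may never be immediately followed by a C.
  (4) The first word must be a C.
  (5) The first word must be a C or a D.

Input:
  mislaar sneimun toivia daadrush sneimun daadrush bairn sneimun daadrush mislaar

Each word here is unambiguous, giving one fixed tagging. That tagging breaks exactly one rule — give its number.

3

Fixed tagging: C R P A R A D R A C.
Applying the rules: R1 pass, R2 pass, R3 fail, R4 pass, R5 pass.
Only rule 3 fails.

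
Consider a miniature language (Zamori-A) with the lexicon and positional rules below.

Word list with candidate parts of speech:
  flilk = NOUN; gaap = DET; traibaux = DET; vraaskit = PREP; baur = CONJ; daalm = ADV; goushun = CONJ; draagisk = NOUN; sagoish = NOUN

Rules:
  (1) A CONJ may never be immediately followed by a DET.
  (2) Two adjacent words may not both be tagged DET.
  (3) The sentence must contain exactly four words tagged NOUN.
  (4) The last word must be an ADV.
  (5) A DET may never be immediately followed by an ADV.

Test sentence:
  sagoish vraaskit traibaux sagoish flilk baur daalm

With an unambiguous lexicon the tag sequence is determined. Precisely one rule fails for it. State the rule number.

Fixed tagging: NOUN PREP DET NOUN NOUN CONJ ADV.
Rule check: R1 pass, R2 pass, R3 fail, R4 pass, R5 pass.
Only rule 3 fails.

3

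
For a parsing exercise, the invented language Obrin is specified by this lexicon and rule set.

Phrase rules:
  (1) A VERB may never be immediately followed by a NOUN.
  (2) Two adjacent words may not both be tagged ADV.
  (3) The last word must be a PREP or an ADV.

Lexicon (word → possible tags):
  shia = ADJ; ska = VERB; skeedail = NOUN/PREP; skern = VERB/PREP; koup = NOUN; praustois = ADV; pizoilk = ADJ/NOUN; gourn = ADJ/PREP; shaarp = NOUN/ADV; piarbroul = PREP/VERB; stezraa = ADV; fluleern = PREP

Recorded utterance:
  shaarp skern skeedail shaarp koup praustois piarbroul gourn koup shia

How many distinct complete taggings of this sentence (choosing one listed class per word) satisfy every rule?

Candidates per position — 1:shaarp {NOUN,ADV}; 2:skern {VERB,PREP}; 3:skeedail {NOUN,PREP}; 4:shaarp {NOUN,ADV}; 5:koup {NOUN}; 6:praustois {ADV}; 7:piarbroul {PREP,VERB}; 8:gourn {ADJ,PREP}; 9:koup {NOUN}; 10:shia {ADJ}.
There are 64 candidate sequences in total.
Rule 3 cannot be satisfied by any choice of tags from the lexicon.
So there is no consistent tagging.
Count = 0.

0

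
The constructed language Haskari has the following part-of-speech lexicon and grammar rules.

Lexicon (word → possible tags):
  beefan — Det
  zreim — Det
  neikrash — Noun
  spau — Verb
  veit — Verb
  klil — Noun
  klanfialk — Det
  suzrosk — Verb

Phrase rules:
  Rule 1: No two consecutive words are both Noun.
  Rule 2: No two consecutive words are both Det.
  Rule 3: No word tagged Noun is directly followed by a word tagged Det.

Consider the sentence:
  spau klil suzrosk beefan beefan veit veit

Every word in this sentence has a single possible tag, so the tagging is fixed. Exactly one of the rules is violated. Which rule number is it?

Fixed tagging: Verb Noun Verb Det Det Verb Verb.
Checking each rule: R1 holds, R2 violated, R3 holds.
Only rule 2 fails.

2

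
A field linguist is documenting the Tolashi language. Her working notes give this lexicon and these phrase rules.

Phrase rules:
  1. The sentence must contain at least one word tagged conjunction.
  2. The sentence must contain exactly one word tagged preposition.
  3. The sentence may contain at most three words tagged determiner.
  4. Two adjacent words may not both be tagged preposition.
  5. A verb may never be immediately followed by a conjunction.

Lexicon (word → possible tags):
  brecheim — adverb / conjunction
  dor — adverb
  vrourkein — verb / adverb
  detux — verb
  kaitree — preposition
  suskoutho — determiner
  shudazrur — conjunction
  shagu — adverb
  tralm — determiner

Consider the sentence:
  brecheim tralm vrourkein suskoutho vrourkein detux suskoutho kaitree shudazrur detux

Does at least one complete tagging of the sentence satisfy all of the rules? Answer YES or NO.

Candidates per position — 1:brecheim {adverb,conjunction}; 2:tralm {determiner}; 3:vrourkein {verb,adverb}; 4:suskoutho {determiner}; 5:vrourkein {verb,adverb}; 6:detux {verb}; 7:suskoutho {determiner}; 8:kaitree {preposition}; 9:shudazrur {conjunction}; 10:detux {verb}.
One satisfying assignment: adverb determiner adverb determiner adverb verb determiner preposition conjunction verb.
Check: rule 1 satisfied; rule 2 satisfied; rule 3 satisfied; rule 4 satisfied; rule 5 satisfied.

YES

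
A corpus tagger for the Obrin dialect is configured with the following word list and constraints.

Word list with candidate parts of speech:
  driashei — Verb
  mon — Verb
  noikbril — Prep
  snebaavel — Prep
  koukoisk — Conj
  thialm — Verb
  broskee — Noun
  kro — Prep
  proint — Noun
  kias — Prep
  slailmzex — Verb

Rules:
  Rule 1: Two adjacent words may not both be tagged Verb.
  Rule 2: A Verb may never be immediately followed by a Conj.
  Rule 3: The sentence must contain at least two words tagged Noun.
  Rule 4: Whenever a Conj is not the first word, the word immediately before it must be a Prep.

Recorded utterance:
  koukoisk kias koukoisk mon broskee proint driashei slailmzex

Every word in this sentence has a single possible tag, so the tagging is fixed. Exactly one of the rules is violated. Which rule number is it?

Fixed tagging: Conj Prep Conj Verb Noun Noun Verb Verb.
Checking each rule: R1 violated, R2 holds, R3 holds, R4 holds.
Only rule 1 fails.

1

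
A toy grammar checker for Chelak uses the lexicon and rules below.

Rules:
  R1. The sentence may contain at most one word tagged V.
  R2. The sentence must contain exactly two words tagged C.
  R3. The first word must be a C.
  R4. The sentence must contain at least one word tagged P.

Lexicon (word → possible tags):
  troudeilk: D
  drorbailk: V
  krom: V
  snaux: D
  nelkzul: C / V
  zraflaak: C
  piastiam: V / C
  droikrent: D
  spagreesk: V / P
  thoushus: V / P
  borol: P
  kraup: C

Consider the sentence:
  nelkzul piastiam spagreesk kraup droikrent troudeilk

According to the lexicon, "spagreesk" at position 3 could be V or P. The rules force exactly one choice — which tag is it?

Candidates per position — 1:nelkzul {C,V}; 2:piastiam {V,C}; 3:spagreesk {V,P}; 4:kraup {C}; 5:droikrent {D}; 6:troudeilk {D}.
Position 1: V is ruled out by rule 3; that leaves C.
Position 2: C is ruled out by rule 2; that leaves V.
Position 3: V is ruled out by rule 1; that leaves P.
So the tagging must be: C V P C D D.
Rule-by-rule: rule 1 holds; rule 2 holds; rule 3 holds; rule 4 holds.

P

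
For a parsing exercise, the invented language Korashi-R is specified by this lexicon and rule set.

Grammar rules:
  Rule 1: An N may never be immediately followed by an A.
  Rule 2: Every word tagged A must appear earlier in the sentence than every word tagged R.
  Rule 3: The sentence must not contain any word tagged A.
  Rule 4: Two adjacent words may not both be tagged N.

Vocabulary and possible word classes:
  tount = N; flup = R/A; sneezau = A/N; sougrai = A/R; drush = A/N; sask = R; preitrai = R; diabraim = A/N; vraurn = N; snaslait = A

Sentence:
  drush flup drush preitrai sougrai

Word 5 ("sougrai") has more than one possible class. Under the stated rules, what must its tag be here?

Candidates per position — 1:drush {A,N}; 2:flup {R,A}; 3:drush {A,N}; 4:preitrai {R}; 5:sougrai {A,R}.
At position 1, choosing A makes rule 3 impossible to satisfy; hence N.
At position 2, choosing A makes rule 1 impossible to satisfy; hence R.
At position 3, choosing A makes rule 2 impossible to satisfy; hence N.
At position 5, choosing A makes rule 2 impossible to satisfy; hence R.
The unique satisfying tagging is: N R N R R.
Checking: rule 1 satisfied; rule 2 satisfied; rule 3 satisfied; rule 4 satisfied.

R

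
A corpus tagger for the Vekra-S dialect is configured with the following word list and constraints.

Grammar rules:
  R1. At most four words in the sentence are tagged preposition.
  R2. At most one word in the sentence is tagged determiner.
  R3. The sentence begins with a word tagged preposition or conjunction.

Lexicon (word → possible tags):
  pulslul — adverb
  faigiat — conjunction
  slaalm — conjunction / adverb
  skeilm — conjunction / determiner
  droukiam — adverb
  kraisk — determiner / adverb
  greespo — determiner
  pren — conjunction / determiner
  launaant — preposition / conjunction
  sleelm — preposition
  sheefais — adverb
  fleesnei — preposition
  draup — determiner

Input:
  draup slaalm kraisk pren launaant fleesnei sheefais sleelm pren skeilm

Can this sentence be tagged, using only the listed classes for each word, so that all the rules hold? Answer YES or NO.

Candidates per position — 1:draup {determiner}; 2:slaalm {conjunction,adverb}; 3:kraisk {determiner,adverb}; 4:pren {conjunction,determiner}; 5:launaant {preposition,conjunction}; 6:fleesnei {preposition}; 7:sheefais {adverb}; 8:sleelm {preposition}; 9:pren {conjunction,determiner}; 10:skeilm {conjunction,determiner}.
Rule 3 cannot be satisfied by any choice of tags from the lexicon.
So there is no consistent tagging.

NO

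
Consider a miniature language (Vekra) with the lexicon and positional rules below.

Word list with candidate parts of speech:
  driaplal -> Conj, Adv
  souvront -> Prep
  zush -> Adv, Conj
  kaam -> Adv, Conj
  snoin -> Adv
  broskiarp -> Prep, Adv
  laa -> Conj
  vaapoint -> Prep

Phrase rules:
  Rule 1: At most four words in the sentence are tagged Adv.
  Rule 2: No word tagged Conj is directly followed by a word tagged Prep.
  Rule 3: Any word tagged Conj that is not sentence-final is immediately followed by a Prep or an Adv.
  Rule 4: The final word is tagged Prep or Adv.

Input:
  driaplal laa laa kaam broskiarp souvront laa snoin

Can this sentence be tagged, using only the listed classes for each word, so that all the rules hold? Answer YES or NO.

Candidates per position — 1:driaplal {Conj,Adv}; 2:laa {Conj}; 3:laa {Conj}; 4:kaam {Adv,Conj}; 5:broskiarp {Prep,Adv}; 6:souvront {Prep}; 7:laa {Conj}; 8:snoin {Adv}.
Rule 3 cannot be satisfied by any choice of tags from the lexicon.
So there is no consistent tagging.

NO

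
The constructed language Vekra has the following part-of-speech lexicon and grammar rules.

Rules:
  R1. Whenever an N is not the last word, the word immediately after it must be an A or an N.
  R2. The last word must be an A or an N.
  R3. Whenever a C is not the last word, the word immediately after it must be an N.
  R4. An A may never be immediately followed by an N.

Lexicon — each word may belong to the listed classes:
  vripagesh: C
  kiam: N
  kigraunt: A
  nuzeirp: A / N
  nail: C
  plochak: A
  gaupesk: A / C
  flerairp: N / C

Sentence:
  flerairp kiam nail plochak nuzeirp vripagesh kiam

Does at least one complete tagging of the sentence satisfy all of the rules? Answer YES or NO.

Candidates per position — 1:flerairp {N,C}; 2:kiam {N}; 3:nail {C}; 4:plochak {A}; 5:nuzeirp {A,N}; 6:vripagesh {C}; 7:kiam {N}.
Rule 1 cannot be satisfied by any choice of tags from the lexicon.
So there is no consistent tagging.

NO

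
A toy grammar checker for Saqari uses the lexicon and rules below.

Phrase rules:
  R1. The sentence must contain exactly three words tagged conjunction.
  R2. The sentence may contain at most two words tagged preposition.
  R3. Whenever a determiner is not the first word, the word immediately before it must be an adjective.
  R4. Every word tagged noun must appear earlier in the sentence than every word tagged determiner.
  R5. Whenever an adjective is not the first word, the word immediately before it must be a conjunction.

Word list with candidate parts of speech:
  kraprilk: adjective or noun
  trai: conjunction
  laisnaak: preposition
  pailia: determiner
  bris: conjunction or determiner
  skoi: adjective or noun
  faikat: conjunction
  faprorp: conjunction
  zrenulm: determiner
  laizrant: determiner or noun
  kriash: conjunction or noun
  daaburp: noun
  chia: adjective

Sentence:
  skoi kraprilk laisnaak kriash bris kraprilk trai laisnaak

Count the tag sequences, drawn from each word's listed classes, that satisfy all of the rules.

4

Candidates per position — 1:skoi {adjective,noun}; 2:kraprilk {adjective,noun}; 3:laisnaak {preposition}; 4:kriash {conjunction,noun}; 5:bris {conjunction,determiner}; 6:kraprilk {adjective,noun}; 7:trai {conjunction}; 8:laisnaak {preposition}.
There are 32 candidate sequences in total.
The sequences that satisfy every rule: adjective noun preposition conjunction conjunction adjective conjunction preposition; adjective noun preposition conjunction conjunction noun conjunction preposition; noun noun preposition conjunction conjunction adjective conjunction preposition; noun noun preposition conjunction conjunction noun conjunction preposition.
Count = 4.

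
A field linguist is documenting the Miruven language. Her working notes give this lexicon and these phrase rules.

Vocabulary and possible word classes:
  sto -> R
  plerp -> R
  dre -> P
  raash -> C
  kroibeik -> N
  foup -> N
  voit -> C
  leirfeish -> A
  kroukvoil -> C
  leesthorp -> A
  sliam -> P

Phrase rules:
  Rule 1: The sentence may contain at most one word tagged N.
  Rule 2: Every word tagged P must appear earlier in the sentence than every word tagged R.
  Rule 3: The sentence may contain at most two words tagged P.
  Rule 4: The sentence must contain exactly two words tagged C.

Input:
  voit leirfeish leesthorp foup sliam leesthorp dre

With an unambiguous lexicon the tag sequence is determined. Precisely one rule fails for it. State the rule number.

Fixed tagging: C A A N P A P.
Checking each rule: R1 ok, R2 ok, R3 ok, R4 fails.
Only rule 4 fails.

4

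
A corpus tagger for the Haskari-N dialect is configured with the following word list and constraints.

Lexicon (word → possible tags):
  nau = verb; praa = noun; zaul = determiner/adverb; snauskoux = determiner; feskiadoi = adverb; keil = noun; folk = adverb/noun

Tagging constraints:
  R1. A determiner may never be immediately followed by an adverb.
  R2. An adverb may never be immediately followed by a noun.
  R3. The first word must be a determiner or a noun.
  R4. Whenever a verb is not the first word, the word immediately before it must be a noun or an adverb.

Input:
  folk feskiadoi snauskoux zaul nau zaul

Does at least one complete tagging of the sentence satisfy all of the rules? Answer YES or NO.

Candidates per position — 1:folk {adverb,noun}; 2:feskiadoi {adverb}; 3:snauskoux {determiner}; 4:zaul {determiner,adverb}; 5:nau {verb}; 6:zaul {determiner,adverb}.
Every candidate sequence violates at least one rule; no consistent tagging exists.

NO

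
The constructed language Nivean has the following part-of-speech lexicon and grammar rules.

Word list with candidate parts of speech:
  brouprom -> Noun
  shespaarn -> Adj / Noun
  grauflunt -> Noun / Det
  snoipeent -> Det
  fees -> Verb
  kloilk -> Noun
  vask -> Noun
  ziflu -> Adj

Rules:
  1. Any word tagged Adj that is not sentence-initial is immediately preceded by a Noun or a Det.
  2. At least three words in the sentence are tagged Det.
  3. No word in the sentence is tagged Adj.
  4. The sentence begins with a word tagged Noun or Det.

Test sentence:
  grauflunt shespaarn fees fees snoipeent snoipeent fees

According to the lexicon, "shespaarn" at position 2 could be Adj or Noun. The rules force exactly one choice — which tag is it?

Noun

Candidates per position — 1:grauflunt {Noun,Det}; 2:shespaarn {Adj,Noun}; 3:fees {Verb}; 4:fees {Verb}; 5:snoipeent {Det}; 6:snoipeent {Det}; 7:fees {Verb}.
Position 1: tagging it Noun would leave rule 2 unsatisfiable, so it must be Det.
Position 2: tagging it Adj would leave rule 3 unsatisfiable, so it must be Noun.
The unique satisfying tagging is: Det Noun Verb Verb Det Det Verb.
Verifying each rule — rule 1 ok; rule 2 ok; rule 3 ok; rule 4 ok.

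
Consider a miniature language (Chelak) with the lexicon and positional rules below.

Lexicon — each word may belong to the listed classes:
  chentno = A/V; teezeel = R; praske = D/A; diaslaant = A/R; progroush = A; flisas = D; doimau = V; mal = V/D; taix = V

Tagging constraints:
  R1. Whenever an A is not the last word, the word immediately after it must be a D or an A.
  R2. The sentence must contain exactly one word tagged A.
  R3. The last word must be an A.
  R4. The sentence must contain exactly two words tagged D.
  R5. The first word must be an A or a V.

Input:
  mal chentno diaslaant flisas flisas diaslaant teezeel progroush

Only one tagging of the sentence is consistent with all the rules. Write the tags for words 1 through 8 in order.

Candidates per position — 1:mal {V,D}; 2:chentno {A,V}; 3:diaslaant {A,R}; 4:flisas {D}; 5:flisas {D}; 6:diaslaant {A,R}; 7:teezeel {R}; 8:progroush {A}.
If word 1 were D, no tagging could satisfy rule 4; so word 1 is V.
If word 2 were A, no tagging could satisfy rule 2; so word 2 is V.
If word 3 were A, no tagging could satisfy rule 2; so word 3 is R.
If word 6 were A, no tagging could satisfy rule 1; so word 6 is R.
The only consistent sequence is: V V R D D R R A.
Check: rule 1 ✓; rule 2 ✓; rule 3 ✓; rule 4 ✓; rule 5 ✓.

V V R D D R R A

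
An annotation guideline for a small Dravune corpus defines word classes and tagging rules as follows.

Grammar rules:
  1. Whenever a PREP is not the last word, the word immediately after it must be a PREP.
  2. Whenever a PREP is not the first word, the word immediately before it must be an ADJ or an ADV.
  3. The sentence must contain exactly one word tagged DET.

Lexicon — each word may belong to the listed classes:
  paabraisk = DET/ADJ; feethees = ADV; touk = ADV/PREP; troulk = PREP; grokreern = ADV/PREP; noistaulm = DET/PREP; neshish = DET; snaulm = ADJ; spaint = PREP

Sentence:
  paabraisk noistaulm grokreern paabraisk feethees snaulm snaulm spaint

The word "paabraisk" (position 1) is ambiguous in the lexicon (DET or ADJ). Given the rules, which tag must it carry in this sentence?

Candidates per position — 1:paabraisk {DET,ADJ}; 2:noistaulm {DET,PREP}; 3:grokreern {ADV,PREP}; 4:paabraisk {DET,ADJ}; 5:feethees {ADV}; 6:snaulm {ADJ}; 7:snaulm {ADJ}; 8:spaint {PREP}.
If word 2 were PREP, no tagging could satisfy rule 1; so word 2 is DET.
If word 3 were PREP, no tagging could satisfy rule 1; so word 3 is ADV.
If word 4 were DET, no tagging could satisfy rule 3; so word 4 is ADJ.
If word 1 were DET, no tagging could satisfy rule 3; so word 1 is ADJ.
The unique satisfying tagging is: ADJ DET ADV ADJ ADV ADJ ADJ PREP.
Rule-by-rule: rule 1 satisfied; rule 2 satisfied; rule 3 satisfied.

ADJ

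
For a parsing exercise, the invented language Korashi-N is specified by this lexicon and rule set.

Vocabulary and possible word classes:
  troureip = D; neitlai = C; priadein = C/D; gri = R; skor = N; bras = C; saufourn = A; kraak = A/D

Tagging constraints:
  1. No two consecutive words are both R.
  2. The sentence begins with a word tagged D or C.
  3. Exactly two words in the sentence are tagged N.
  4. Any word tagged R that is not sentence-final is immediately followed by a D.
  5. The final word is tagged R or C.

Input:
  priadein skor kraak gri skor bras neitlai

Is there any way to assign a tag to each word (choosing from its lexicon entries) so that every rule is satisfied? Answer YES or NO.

Candidates per position — 1:priadein {C,D}; 2:skor {N}; 3:kraak {A,D}; 4:gri {R}; 5:skor {N}; 6:bras {C}; 7:neitlai {C}.
Rule 4 cannot be satisfied by any choice of tags from the lexicon.
So there is no consistent tagging.

NO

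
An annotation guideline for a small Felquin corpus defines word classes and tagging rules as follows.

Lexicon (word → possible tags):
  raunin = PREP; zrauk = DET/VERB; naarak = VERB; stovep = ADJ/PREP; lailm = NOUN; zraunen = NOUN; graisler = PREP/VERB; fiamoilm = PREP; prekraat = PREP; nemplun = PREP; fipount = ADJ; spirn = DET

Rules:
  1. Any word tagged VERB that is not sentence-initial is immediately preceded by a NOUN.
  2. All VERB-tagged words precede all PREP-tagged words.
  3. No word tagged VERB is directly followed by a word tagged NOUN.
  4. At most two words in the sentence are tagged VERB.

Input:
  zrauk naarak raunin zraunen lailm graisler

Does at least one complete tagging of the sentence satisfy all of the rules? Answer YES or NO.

Candidates per position — 1:zrauk {DET,VERB}; 2:naarak {VERB}; 3:raunin {PREP}; 4:zraunen {NOUN}; 5:lailm {NOUN}; 6:graisler {PREP,VERB}.
Rule 1 cannot be satisfied by any choice of tags from the lexicon.
So there is no consistent tagging.

NO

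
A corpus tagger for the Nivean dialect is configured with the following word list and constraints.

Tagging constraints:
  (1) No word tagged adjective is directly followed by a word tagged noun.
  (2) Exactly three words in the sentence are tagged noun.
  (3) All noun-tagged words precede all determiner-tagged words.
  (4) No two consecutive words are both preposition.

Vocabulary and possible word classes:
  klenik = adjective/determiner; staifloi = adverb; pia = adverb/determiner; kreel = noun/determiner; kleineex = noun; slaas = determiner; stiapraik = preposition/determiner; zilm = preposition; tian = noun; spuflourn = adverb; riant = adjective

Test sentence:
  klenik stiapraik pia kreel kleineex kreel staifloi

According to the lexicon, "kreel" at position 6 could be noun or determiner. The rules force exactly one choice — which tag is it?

Candidates per position — 1:klenik {adjective,determiner}; 2:stiapraik {preposition,determiner}; 3:pia {adverb,determiner}; 4:kreel {noun,determiner}; 5:kleineex {noun}; 6:kreel {noun,determiner}; 7:staifloi {adverb}.
Word 1 cannot be determiner — rule 3 would then fail for every completion. It is adjective.
Word 2 cannot be determiner — rule 3 would then fail for every completion. It is preposition.
Word 3 cannot be determiner — rule 3 would then fail for every completion. It is adverb.
Word 4 cannot be determiner — rule 2 would then fail for every completion. It is noun.
Word 6 cannot be determiner — rule 2 would then fail for every completion. It is noun.
The only consistent sequence is: adjective preposition adverb noun noun noun adverb.
Checking: rule 1 holds; rule 2 holds; rule 3 holds; rule 4 holds.

noun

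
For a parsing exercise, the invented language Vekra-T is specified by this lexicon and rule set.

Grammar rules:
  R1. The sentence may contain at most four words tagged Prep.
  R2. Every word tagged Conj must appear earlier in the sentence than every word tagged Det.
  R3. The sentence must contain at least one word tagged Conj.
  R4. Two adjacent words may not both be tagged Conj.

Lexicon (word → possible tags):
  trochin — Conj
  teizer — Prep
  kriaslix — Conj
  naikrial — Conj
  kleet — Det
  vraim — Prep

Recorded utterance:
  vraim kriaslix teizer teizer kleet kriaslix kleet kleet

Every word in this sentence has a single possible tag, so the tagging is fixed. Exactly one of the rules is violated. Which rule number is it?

2

Fixed tagging: Prep Conj Prep Prep Det Conj Det Det.
Rule check: R1 pass, R2 fail, R3 pass, R4 pass.
Only rule 2 fails.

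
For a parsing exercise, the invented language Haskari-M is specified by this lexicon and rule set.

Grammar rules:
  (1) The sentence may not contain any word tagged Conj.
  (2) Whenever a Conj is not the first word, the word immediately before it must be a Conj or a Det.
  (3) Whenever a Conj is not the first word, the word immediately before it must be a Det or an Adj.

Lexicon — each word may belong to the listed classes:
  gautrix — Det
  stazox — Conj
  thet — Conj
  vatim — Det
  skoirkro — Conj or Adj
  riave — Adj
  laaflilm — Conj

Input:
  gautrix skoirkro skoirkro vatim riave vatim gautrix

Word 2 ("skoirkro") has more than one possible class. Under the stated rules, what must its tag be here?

Candidates per position — 1:gautrix {Det}; 2:skoirkro {Conj,Adj}; 3:skoirkro {Conj,Adj}; 4:vatim {Det}; 5:riave {Adj}; 6:vatim {Det}; 7:gautrix {Det}.
At position 2, choosing Conj makes rule 1 impossible to satisfy; hence Adj.
At position 3, choosing Conj makes rule 1 impossible to satisfy; hence Adj.
So the tagging must be: Det Adj Adj Det Adj Det Det.
Rule-by-rule: rule 1 ✓; rule 2 ✓; rule 3 ✓.

Adj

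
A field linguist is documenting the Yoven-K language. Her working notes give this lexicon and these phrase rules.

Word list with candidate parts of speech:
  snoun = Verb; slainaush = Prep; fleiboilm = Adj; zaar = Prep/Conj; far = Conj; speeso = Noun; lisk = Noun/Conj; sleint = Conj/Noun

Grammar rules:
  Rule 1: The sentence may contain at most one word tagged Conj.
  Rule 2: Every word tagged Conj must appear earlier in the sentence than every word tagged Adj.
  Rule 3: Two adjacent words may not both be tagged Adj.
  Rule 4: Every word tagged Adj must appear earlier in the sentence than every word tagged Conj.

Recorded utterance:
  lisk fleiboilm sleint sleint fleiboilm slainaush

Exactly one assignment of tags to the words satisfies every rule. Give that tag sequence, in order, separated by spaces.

Noun Adj Noun Noun Adj Prep

Candidates per position — 1:lisk {Noun,Conj}; 2:fleiboilm {Adj}; 3:sleint {Conj,Noun}; 4:sleint {Conj,Noun}; 5:fleiboilm {Adj}; 6:slainaush {Prep}.
Position 1: Conj is ruled out by rule 4; that leaves Noun.
Position 3: Conj is ruled out by rule 2; that leaves Noun.
Position 4: Conj is ruled out by rule 2; that leaves Noun.
That leaves exactly one tagging: Noun Adj Noun Noun Adj Prep.
Verifying each rule — rule 1 ✓; rule 2 ✓; rule 3 ✓; rule 4 ✓.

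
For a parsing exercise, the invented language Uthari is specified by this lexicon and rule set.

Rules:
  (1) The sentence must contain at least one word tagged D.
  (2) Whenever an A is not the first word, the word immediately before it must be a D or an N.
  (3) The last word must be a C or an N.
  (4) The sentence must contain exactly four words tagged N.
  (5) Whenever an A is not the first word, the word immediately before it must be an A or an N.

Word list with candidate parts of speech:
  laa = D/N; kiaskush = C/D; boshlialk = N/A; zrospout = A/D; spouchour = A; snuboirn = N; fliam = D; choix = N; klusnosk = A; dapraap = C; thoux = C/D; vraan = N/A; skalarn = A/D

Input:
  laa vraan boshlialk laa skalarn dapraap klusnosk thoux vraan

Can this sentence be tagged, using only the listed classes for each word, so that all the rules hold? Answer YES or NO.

Candidates per position — 1:laa {D,N}; 2:vraan {N,A}; 3:boshlialk {N,A}; 4:laa {D,N}; 5:skalarn {A,D}; 6:dapraap {C}; 7:klusnosk {A}; 8:thoux {C,D}; 9:vraan {N,A}.
Rule 2 cannot be satisfied by any choice of tags from the lexicon.
So there is no consistent tagging.

NO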